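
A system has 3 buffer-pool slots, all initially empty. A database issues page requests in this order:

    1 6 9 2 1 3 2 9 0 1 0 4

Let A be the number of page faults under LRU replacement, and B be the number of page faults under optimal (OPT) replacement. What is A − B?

2

Under LRU: F F F F F F . F F F . F → 10 faults.
Under OPT: F F F F . F . . F F . F → 8 faults.
A − B = 10 − 8 = 2.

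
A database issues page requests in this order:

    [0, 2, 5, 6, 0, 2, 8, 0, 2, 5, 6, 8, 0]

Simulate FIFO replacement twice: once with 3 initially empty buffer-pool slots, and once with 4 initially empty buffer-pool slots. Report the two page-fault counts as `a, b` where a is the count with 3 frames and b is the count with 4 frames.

3 frames: F F F F F F F . . F F . F → 10 faults.
4 frames: F F F F . . F F F F F F F → 11 faults.
11 > 10: adding a frame increased faults — Belady's anomaly.

10, 11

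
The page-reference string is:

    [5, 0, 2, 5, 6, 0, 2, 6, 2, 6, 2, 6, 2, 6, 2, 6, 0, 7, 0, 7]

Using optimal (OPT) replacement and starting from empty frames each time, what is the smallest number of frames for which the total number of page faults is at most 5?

3

f=1: 20 faults
f=2: 8 faults
f=3: 5 faults
f=4: 5 faults
f=5: 5 faults
Smallest f with faults ≤ 5 is 3.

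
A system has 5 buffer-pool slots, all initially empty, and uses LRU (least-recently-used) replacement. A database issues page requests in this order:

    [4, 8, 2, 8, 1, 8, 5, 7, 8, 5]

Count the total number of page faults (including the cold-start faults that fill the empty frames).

4: miss, frames [4]
8: miss, frames [4, 8]
2: miss, frames [4, 8, 2]
8: hit
1: miss, frames [4, 2, 8, 1]
8: hit
5: miss, frames [4, 2, 1, 8, 5]
7: miss, evict 4, frames [2, 1, 8, 5, 7]
8: hit
5: hit
Page faults: 6.

6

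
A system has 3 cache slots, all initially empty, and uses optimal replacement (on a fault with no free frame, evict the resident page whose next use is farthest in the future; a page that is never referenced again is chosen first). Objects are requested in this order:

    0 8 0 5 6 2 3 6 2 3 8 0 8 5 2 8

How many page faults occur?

0 -> miss, frames [0]
8 -> miss, frames [0, 8]
0 -> hit
5 -> miss, frames [0, 8, 5]
6 -> miss, evict 5, frames [0, 8, 6]
2 -> miss, evict 0, frames [8, 6, 2]
3 -> miss, evict 8, frames [6, 2, 3]
6 -> hit
2 -> hit
3 -> hit
8 -> miss, evict 3, frames [6, 2, 8]
0 -> miss, evict 6, frames [2, 8, 0]
8 -> hit
5 -> miss, evict 0, frames [2, 8, 5]
2 -> hit
8 -> hit
Page faults: 9.

9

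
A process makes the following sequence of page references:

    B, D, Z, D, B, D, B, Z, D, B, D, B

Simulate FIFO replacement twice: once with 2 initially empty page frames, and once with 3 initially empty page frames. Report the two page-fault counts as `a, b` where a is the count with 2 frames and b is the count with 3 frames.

2 frames: F F F . F F . F . F F . → 8 faults.
3 frames: F F F . . . . . . . . . → 3 faults.
3 < 8: adding a frame reduced faults, as is typical.

8, 3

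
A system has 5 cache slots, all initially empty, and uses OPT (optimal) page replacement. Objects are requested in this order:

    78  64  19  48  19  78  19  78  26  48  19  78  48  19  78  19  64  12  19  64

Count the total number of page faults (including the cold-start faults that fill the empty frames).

78 → miss, frames (78)
64 → miss, frames (78 64)
19 → miss, frames (78 64 19)
48 → miss, frames (78 64 19 48)
19 → hit
78 → hit
19 → hit
78 → hit
26 → miss, frames (78 64 19 48 26)
48 → hit
19 → hit
78 → hit
48 → hit
19 → hit
78 → hit
19 → hit
64 → hit
12 → miss, evict 26, frames (78 64 19 48 12)
19 → hit
64 → hit
Page faults: 6.

6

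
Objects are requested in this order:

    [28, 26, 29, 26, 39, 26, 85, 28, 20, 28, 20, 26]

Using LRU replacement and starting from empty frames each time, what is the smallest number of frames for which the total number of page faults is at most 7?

4

f=1: 12 faults
f=2: 8 faults
f=3: 8 faults
f=4: 7 faults
f=5: 6 faults
f=6: 6 faults
Smallest f with faults ≤ 7 is 4.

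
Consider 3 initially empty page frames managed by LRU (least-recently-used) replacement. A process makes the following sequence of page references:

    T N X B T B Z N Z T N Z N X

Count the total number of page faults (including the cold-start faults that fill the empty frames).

T -> fault, frames (T)
N -> fault, frames (T N)
X -> fault, frames (T N X)
B -> fault, evict T, frames (N X B)
T -> fault, evict N, frames (X B T)
B -> hit
Z -> fault, evict X, frames (T B Z)
N -> fault, evict T, frames (B Z N)
Z -> hit
T -> fault, evict B, frames (N Z T)
N -> hit
Z -> hit
N -> hit
X -> fault, evict T, frames (Z N X)
Page faults: 9.

9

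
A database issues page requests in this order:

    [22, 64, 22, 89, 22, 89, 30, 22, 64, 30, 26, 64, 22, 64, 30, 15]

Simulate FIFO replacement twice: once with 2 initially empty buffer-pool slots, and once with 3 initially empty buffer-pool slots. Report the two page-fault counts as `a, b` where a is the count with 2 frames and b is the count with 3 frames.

11, 9

2 frames: F F . F F . F . F . F . F F F F → 11 faults.
3 frames: F F . F . . F F F . F . . . F F → 9 faults.
9 < 11: adding a frame reduced faults, as is typical.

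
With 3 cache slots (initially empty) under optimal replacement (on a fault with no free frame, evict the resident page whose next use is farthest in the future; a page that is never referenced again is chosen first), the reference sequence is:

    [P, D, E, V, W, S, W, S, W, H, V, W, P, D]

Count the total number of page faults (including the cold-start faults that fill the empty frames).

P → fault, frames (P)
D → fault, frames (P D)
E → fault, frames (P D E)
V → fault, evict E, frames (P D V)
W → fault, evict D, frames (P V W)
S → fault, evict P, frames (V W S)
W → hit
S → hit
W → hit
H → fault, evict S, frames (V W H)
V → hit
W → hit
P → fault, evict H, frames (V W P)
D → fault, evict P, frames (V W D)
Page faults: 9.

9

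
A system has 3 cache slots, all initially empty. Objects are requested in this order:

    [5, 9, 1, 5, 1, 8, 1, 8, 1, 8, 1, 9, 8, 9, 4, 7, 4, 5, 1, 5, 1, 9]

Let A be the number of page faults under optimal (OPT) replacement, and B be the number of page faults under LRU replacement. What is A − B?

-2

Under OPT: F F F . . F . . . . . . . . F F . F . . . F → 8 faults.
Under LRU: F F F . . F . . . . . F . . F F . F F . . F → 10 faults.
A − B = 8 − 10 = -2.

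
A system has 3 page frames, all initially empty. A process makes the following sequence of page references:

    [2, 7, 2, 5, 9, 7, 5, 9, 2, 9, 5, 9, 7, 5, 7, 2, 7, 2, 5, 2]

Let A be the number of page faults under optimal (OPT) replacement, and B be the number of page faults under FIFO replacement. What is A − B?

-1

Under OPT: F F . F F . . . F . . . F . . . . . . . → 6 faults.
Under FIFO: F F . F F . . . F . . . F F . . . . . . → 7 faults.
A − B = 6 − 7 = -1.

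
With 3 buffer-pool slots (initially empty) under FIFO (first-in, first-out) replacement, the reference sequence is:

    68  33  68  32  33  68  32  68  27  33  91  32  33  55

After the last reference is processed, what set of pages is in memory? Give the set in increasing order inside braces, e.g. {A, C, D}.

68: fault, frames {68}
33: fault, frames {68,33}
68: hit
32: fault, frames {68,33,32}
33: hit
68: hit
32: hit
68: hit
27: fault, evict 68, frames {33,32,27}
33: hit
91: fault, evict 33, frames {32,27,91}
32: hit
33: fault, evict 32, frames {27,91,33}
55: fault, evict 27, frames {91,33,55}

{33, 55, 91}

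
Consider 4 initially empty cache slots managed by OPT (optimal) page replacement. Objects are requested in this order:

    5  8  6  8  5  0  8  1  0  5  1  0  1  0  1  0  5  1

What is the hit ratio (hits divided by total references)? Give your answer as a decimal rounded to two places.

0.72

5: miss, frames {5}
8: miss, frames {5,8}
6: miss, frames {5,8,6}
8: hit
5: hit
0: miss, frames {5,8,6,0}
8: hit
1: miss, evict 6, frames {5,8,0,1}
0: hit
5: hit
1: hit
0: hit
1: hit
0: hit
1: hit
0: hit
5: hit
1: hit
Hits: 13 of 18 references → 13/18 = 0.7222.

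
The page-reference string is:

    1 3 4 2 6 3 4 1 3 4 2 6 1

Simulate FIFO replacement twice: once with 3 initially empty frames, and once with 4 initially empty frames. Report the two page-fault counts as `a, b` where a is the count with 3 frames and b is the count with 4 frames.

3 frames: F F F F F F F F . . F F . → 10 faults.
4 frames: F F F F F . . F F F F F F → 11 faults.
11 > 10: adding a frame increased faults — Belady's anomaly.

10, 11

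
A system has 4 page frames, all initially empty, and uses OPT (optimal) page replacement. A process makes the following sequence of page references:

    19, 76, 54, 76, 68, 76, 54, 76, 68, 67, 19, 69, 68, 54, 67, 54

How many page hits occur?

19: miss, frames {19}
76: miss, frames {19,76}
54: miss, frames {19,76,54}
76: hit
68: miss, frames {19,76,54,68}
76: hit
54: hit
76: hit
68: hit
67: miss, evict 76, frames {19,54,68,67}
19: hit
69: miss, evict 19, frames {54,68,67,69}
68: hit
54: hit
67: hit
54: hit
Hits: 10.

10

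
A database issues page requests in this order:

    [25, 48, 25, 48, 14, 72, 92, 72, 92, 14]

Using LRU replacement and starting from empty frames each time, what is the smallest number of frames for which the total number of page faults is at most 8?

2

f=1: 10 faults
f=2: 6 faults
f=3: 5 faults
f=4: 5 faults
f=5: 5 faults
Smallest f with faults ≤ 8 is 2.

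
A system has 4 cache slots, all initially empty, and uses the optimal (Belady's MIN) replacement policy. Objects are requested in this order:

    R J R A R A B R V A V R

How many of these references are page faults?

5

R: fault, frames [R]
J: fault, frames [R, J]
R: hit
A: fault, frames [R, J, A]
R: hit
A: hit
B: fault, frames [R, J, A, B]
R: hit
V: fault, evict B, frames [R, J, A, V]
A: hit
V: hit
R: hit
Page faults: 5.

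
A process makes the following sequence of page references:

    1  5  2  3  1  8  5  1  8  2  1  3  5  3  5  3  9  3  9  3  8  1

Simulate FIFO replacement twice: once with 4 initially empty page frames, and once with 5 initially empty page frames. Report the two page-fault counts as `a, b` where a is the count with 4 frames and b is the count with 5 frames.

11, 7

4 frames: F F F F . F . F . . . . F . . . F F . . F F → 11 faults.
5 frames: F F F F . F . . . . . . . . . . F . . . . F → 7 faults.
7 < 11: adding a frame reduced faults, as is typical.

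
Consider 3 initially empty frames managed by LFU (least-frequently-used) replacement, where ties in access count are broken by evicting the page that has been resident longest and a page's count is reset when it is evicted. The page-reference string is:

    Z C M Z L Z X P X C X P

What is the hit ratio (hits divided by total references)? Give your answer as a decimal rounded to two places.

0.33

Z → fault, frames (Z)
C → fault, frames (Z C)
M → fault, frames (Z C M)
Z → hit
L → fault, evict C, frames (Z M L)
Z → hit
X → fault, evict M, frames (Z L X)
P → fault, evict L, frames (Z X P)
X → hit
C → fault, evict P, frames (Z X C)
X → hit
P → fault, evict C, frames (Z X P)
Hits: 4 of 12 references → 4/12 = 0.3333.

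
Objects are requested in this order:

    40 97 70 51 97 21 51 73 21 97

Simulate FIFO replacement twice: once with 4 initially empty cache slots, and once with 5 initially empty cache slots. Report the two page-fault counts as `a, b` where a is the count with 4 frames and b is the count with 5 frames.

7, 6

4 frames: F F F F . F . F . F → 7 faults.
5 frames: F F F F . F . F . . → 6 faults.
6 < 7: adding a frame reduced faults, as is typical.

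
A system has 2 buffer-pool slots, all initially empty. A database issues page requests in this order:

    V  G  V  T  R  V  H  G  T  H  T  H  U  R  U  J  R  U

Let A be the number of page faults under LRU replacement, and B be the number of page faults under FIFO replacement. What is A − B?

Under LRU: F F . F F F F F F F . . F F . F F F → 14 faults.
Under FIFO: F F . F F F F F F F . . F F . F . F → 13 faults.
A − B = 14 − 13 = 1.

1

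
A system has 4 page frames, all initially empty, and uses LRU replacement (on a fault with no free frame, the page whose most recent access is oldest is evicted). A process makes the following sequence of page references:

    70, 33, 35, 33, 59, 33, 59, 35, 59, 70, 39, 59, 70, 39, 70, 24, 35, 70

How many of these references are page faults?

7

70: fault, frames (70)
33: fault, frames (70 33)
35: fault, frames (70 33 35)
33: hit
59: fault, frames (70 35 33 59)
33: hit
59: hit
35: hit
59: hit
70: hit
39: fault, evict 33, frames (35 59 70 39)
59: hit
70: hit
39: hit
70: hit
24: fault, evict 35, frames (59 39 70 24)
35: fault, evict 59, frames (39 70 24 35)
70: hit
Page faults: 7.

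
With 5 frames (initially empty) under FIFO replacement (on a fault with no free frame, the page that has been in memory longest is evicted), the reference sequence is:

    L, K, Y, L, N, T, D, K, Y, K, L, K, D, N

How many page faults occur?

8

L: fault, frames {L}
K: fault, frames {L,K}
Y: fault, frames {L,K,Y}
L: hit
N: fault, frames {L,K,Y,N}
T: fault, frames {L,K,Y,N,T}
D: fault, evict L, frames {K,Y,N,T,D}
K: hit
Y: hit
K: hit
L: fault, evict K, frames {Y,N,T,D,L}
K: fault, evict Y, frames {N,T,D,L,K}
D: hit
N: hit
Page faults: 8.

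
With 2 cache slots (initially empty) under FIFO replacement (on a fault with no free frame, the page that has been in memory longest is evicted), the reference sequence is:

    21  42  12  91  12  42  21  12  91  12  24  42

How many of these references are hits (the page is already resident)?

21: miss, frames [21]
42: miss, frames [21, 42]
12: miss, evict 21, frames [42, 12]
91: miss, evict 42, frames [12, 91]
12: hit
42: miss, evict 12, frames [91, 42]
21: miss, evict 91, frames [42, 21]
12: miss, evict 42, frames [21, 12]
91: miss, evict 21, frames [12, 91]
12: hit
24: miss, evict 12, frames [91, 24]
42: miss, evict 91, frames [24, 42]
Hits: 2.

2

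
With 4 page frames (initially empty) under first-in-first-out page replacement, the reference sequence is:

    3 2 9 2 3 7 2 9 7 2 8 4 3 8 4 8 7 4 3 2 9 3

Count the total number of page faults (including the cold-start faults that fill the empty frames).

9

3 -> fault, frames {3}
2 -> fault, frames {3,2}
9 -> fault, frames {3,2,9}
2 -> hit
3 -> hit
7 -> fault, frames {3,2,9,7}
2 -> hit
9 -> hit
7 -> hit
2 -> hit
8 -> fault, evict 3, frames {2,9,7,8}
4 -> fault, evict 2, frames {9,7,8,4}
3 -> fault, evict 9, frames {7,8,4,3}
8 -> hit
4 -> hit
8 -> hit
7 -> hit
4 -> hit
3 -> hit
2 -> fault, evict 7, frames {8,4,3,2}
9 -> fault, evict 8, frames {4,3,2,9}
3 -> hit
Page faults: 9.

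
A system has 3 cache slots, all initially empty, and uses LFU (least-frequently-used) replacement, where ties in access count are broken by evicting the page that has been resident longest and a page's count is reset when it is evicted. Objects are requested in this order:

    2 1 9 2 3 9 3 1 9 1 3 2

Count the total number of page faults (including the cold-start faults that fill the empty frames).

6

2: fault, frames [2]
1: fault, frames [2, 1]
9: fault, frames [2, 1, 9]
2: hit
3: fault, evict 1, frames [2, 9, 3]
9: hit
3: hit
1: fault, evict 2, frames [9, 3, 1]
9: hit
1: hit
3: hit
2: fault, evict 1, frames [9, 3, 2]
Page faults: 6.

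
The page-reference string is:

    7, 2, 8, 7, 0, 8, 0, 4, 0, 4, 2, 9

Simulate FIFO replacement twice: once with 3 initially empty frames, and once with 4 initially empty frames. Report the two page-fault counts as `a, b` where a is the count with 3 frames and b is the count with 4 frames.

3 frames: F F F . F . . F . . F F → 7 faults.
4 frames: F F F . F . . F . . . F → 6 faults.
6 < 7: adding a frame reduced faults, as is typical.

7, 6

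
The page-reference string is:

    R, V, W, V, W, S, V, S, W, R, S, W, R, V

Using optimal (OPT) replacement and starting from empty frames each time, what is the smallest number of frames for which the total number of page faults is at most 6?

f=1: 14 faults
f=2: 8 faults
f=3: 6 faults
f=4: 4 faults
Smallest f with faults ≤ 6 is 3.

3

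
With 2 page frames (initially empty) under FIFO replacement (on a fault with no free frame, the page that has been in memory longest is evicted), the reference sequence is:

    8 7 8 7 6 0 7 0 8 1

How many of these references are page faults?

7

8: miss, frames [8]
7: miss, frames [8, 7]
8: hit
7: hit
6: miss, evict 8, frames [7, 6]
0: miss, evict 7, frames [6, 0]
7: miss, evict 6, frames [0, 7]
0: hit
8: miss, evict 0, frames [7, 8]
1: miss, evict 7, frames [8, 1]
Page faults: 7.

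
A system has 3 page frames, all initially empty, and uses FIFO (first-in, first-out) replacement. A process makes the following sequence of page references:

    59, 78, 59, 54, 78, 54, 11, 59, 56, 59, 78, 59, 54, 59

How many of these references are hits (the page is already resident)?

5

59: fault, frames (59)
78: fault, frames (59 78)
59: hit
54: fault, frames (59 78 54)
78: hit
54: hit
11: fault, evict 59, frames (78 54 11)
59: fault, evict 78, frames (54 11 59)
56: fault, evict 54, frames (11 59 56)
59: hit
78: fault, evict 11, frames (59 56 78)
59: hit
54: fault, evict 59, frames (56 78 54)
59: fault, evict 56, frames (78 54 59)
Hits: 5.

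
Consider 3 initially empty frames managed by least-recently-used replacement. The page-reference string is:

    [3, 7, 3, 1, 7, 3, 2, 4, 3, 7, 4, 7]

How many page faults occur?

3 → fault, frames {3}
7 → fault, frames {3,7}
3 → hit
1 → fault, frames {7,3,1}
7 → hit
3 → hit
2 → fault, evict 1, frames {7,3,2}
4 → fault, evict 7, frames {3,2,4}
3 → hit
7 → fault, evict 2, frames {4,3,7}
4 → hit
7 → hit
Page faults: 6.

6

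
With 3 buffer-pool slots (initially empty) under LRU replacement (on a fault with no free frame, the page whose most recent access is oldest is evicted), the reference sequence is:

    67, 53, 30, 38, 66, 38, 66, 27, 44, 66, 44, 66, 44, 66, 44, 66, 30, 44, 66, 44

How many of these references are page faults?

8

67 -> fault, frames {67}
53 -> fault, frames {67,53}
30 -> fault, frames {67,53,30}
38 -> fault, evict 67, frames {53,30,38}
66 -> fault, evict 53, frames {30,38,66}
38 -> hit
66 -> hit
27 -> fault, evict 30, frames {38,66,27}
44 -> fault, evict 38, frames {66,27,44}
66 -> hit
44 -> hit
66 -> hit
44 -> hit
66 -> hit
44 -> hit
66 -> hit
30 -> fault, evict 27, frames {44,66,30}
44 -> hit
66 -> hit
44 -> hit
Page faults: 8.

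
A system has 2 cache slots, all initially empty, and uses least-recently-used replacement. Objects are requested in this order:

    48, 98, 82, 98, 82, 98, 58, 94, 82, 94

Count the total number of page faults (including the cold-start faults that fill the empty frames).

48: fault, frames (48)
98: fault, frames (48 98)
82: fault, evict 48, frames (98 82)
98: hit
82: hit
98: hit
58: fault, evict 82, frames (98 58)
94: fault, evict 98, frames (58 94)
82: fault, evict 58, frames (94 82)
94: hit
Page faults: 6.

6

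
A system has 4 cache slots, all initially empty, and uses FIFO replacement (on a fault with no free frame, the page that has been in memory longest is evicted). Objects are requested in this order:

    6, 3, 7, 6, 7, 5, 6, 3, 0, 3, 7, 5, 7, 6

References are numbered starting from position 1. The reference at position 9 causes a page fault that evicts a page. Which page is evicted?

6

pos 1: 6 → miss, frames {6}
pos 2: 3 → miss, frames {6,3}
pos 3: 7 → miss, frames {6,3,7}
pos 4: 6 → hit
pos 5: 7 → hit
pos 6: 5 → miss, frames {6,3,7,5}
pos 7: 6 → hit
pos 8: 3 → hit
pos 9: 0 → miss, evict 6, frames {3,7,5,0}
At position 9, page 6 is evicted.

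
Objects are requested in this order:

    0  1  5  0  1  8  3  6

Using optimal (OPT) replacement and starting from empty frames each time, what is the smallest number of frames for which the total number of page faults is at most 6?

f=1: 8 faults
f=2: 7 faults
f=3: 6 faults
f=4: 6 faults
f=5: 6 faults
f=6: 6 faults
Smallest f with faults ≤ 6 is 3.

3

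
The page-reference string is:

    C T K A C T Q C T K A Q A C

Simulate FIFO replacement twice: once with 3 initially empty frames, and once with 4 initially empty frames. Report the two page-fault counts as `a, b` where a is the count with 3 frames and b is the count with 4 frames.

10, 11

3 frames: F F F F F F F . . F F . . F → 10 faults.
4 frames: F F F F . . F F F F F F . F → 11 faults.
11 > 10: adding a frame increased faults — Belady's anomaly.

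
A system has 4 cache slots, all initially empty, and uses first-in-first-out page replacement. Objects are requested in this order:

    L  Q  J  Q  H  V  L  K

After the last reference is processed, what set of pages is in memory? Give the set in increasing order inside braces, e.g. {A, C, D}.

L → miss, frames (L)
Q → miss, frames (L Q)
J → miss, frames (L Q J)
Q → hit
H → miss, frames (L Q J H)
V → miss, evict L, frames (Q J H V)
L → miss, evict Q, frames (J H V L)
K → miss, evict J, frames (H V L K)

{H, K, L, V}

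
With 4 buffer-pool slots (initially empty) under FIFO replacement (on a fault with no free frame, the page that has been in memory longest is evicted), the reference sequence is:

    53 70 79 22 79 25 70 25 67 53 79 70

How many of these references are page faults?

53 → fault, frames {53}
70 → fault, frames {53,70}
79 → fault, frames {53,70,79}
22 → fault, frames {53,70,79,22}
79 → hit
25 → fault, evict 53, frames {70,79,22,25}
70 → hit
25 → hit
67 → fault, evict 70, frames {79,22,25,67}
53 → fault, evict 79, frames {22,25,67,53}
79 → fault, evict 22, frames {25,67,53,79}
70 → fault, evict 25, frames {67,53,79,70}
Page faults: 9.

9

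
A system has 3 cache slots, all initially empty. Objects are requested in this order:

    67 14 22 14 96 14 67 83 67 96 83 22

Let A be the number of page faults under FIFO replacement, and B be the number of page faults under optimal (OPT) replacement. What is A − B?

Under FIFO: F F F . F . F F . . . F → 7 faults.
Under OPT: F F F . F . . F . . . F → 6 faults.
A − B = 7 − 6 = 1.

1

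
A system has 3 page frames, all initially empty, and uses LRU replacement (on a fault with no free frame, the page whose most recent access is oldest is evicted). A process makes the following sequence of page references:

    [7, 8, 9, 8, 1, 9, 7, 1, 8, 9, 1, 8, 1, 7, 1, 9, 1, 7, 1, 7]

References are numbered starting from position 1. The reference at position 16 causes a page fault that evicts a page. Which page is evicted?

pos 1: 7 -> fault, frames (7)
pos 2: 8 -> fault, frames (7 8)
pos 3: 9 -> fault, frames (7 8 9)
pos 4: 8 -> hit
pos 5: 1 -> fault, evict 7, frames (9 8 1)
pos 6: 9 -> hit
pos 7: 7 -> fault, evict 8, frames (1 9 7)
pos 8: 1 -> hit
pos 9: 8 -> fault, evict 9, frames (7 1 8)
pos 10: 9 -> fault, evict 7, frames (1 8 9)
pos 11: 1 -> hit
pos 12: 8 -> hit
pos 13: 1 -> hit
pos 14: 7 -> fault, evict 9, frames (8 1 7)
pos 15: 1 -> hit
pos 16: 9 -> fault, evict 8, frames (7 1 9)
At position 16, page 8 is evicted.

8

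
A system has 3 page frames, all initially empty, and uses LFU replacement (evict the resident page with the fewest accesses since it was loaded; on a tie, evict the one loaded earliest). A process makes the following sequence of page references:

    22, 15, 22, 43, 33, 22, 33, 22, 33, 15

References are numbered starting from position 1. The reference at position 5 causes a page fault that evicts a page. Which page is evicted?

pos 1: 22: miss, frames (22)
pos 2: 15: miss, frames (22 15)
pos 3: 22: hit
pos 4: 43: miss, frames (22 15 43)
pos 5: 33: miss, evict 15, frames (22 43 33)
At position 5, page 15 is evicted.

15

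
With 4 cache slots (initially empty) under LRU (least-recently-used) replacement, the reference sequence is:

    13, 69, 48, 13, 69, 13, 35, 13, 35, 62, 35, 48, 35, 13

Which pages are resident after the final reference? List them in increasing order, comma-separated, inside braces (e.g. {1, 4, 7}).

{13, 35, 48, 62}

13: miss, frames [13]
69: miss, frames [13, 69]
48: miss, frames [13, 69, 48]
13: hit
69: hit
13: hit
35: miss, frames [48, 69, 13, 35]
13: hit
35: hit
62: miss, evict 48, frames [69, 13, 35, 62]
35: hit
48: miss, evict 69, frames [13, 62, 35, 48]
35: hit
13: hit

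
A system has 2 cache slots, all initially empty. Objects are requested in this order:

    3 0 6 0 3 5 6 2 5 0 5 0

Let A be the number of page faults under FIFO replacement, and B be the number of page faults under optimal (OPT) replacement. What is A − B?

2

Under FIFO: F F F . F F F F F F . . → 9 faults.
Under OPT: F F F . F F . F . F . . → 7 faults.
A − B = 9 − 7 = 2.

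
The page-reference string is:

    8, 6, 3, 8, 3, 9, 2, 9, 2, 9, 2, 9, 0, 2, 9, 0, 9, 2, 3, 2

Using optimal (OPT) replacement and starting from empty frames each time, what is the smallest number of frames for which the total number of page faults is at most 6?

f=1: 20 faults
f=2: 9 faults
f=3: 7 faults
f=4: 6 faults
f=5: 6 faults
f=6: 6 faults
Smallest f with faults ≤ 6 is 4.

4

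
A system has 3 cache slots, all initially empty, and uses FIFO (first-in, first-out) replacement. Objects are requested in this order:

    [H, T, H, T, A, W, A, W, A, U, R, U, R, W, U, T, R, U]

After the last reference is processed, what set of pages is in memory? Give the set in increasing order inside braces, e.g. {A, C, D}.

{R, T, U}

H → miss, frames [H]
T → miss, frames [H, T]
H → hit
T → hit
A → miss, frames [H, T, A]
W → miss, evict H, frames [T, A, W]
A → hit
W → hit
A → hit
U → miss, evict T, frames [A, W, U]
R → miss, evict A, frames [W, U, R]
U → hit
R → hit
W → hit
U → hit
T → miss, evict W, frames [U, R, T]
R → hit
U → hit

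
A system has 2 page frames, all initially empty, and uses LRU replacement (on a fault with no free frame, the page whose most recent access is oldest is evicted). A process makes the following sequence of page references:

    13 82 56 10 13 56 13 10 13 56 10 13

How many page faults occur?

13 → miss, frames [13]
82 → miss, frames [13, 82]
56 → miss, evict 13, frames [82, 56]
10 → miss, evict 82, frames [56, 10]
13 → miss, evict 56, frames [10, 13]
56 → miss, evict 10, frames [13, 56]
13 → hit
10 → miss, evict 56, frames [13, 10]
13 → hit
56 → miss, evict 10, frames [13, 56]
10 → miss, evict 13, frames [56, 10]
13 → miss, evict 56, frames [10, 13]
Page faults: 10.

10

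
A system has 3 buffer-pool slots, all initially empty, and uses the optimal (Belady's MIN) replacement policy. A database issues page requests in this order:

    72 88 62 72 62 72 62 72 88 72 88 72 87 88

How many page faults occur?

72 → fault, frames (72)
88 → fault, frames (72 88)
62 → fault, frames (72 88 62)
72 → hit
62 → hit
72 → hit
62 → hit
72 → hit
88 → hit
72 → hit
88 → hit
72 → hit
87 → fault, evict 62, frames (72 88 87)
88 → hit
Page faults: 4.

4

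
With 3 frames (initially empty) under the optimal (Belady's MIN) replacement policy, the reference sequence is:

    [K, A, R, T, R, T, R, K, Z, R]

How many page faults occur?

K: fault, frames [K]
A: fault, frames [K, A]
R: fault, frames [K, A, R]
T: fault, evict A, frames [K, R, T]
R: hit
T: hit
R: hit
K: hit
Z: fault, evict T, frames [K, R, Z]
R: hit
Page faults: 5.

5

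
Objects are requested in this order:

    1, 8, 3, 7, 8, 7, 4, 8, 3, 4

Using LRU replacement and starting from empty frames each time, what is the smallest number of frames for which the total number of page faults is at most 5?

4

f=1: 10 faults
f=2: 9 faults
f=3: 6 faults
f=4: 5 faults
f=5: 5 faults
Smallest f with faults ≤ 5 is 4.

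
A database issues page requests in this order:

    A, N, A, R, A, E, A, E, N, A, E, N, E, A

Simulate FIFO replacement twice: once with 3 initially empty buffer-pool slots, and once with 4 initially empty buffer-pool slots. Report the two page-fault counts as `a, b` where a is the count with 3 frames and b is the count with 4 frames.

6, 4

3 frames: F F . F . F F . F . . . . . → 6 faults.
4 frames: F F . F . F . . . . . . . . → 4 faults.
4 < 6: adding a frame reduced faults, as is typical.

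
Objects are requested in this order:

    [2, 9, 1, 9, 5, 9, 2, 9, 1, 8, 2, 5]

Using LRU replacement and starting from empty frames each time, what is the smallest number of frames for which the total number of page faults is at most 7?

4

f=1: 12 faults
f=2: 9 faults
f=3: 9 faults
f=4: 6 faults
f=5: 5 faults
Smallest f with faults ≤ 7 is 4.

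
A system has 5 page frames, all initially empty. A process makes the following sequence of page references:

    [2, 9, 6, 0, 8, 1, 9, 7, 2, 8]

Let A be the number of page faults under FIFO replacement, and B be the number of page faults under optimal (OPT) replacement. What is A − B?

1

Under FIFO: F F F F F F . F F . → 8 faults.
Under OPT: F F F F F F . F . . → 7 faults.
A − B = 8 − 7 = 1.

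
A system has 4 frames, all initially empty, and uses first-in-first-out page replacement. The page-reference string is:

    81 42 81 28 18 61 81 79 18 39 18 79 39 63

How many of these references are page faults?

81: miss, frames {81}
42: miss, frames {81,42}
81: hit
28: miss, frames {81,42,28}
18: miss, frames {81,42,28,18}
61: miss, evict 81, frames {42,28,18,61}
81: miss, evict 42, frames {28,18,61,81}
79: miss, evict 28, frames {18,61,81,79}
18: hit
39: miss, evict 18, frames {61,81,79,39}
18: miss, evict 61, frames {81,79,39,18}
79: hit
39: hit
63: miss, evict 81, frames {79,39,18,63}
Page faults: 10.

10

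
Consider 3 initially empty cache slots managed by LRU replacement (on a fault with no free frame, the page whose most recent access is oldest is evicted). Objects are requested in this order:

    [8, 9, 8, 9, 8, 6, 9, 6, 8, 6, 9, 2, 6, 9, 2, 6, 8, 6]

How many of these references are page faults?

5

8 -> fault, frames (8)
9 -> fault, frames (8 9)
8 -> hit
9 -> hit
8 -> hit
6 -> fault, frames (9 8 6)
9 -> hit
6 -> hit
8 -> hit
6 -> hit
9 -> hit
2 -> fault, evict 8, frames (6 9 2)
6 -> hit
9 -> hit
2 -> hit
6 -> hit
8 -> fault, evict 9, frames (2 6 8)
6 -> hit
Page faults: 5.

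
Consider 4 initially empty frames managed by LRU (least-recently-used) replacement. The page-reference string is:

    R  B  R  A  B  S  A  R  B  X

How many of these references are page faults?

5

R -> fault, frames {R}
B -> fault, frames {R,B}
R -> hit
A -> fault, frames {B,R,A}
B -> hit
S -> fault, frames {R,A,B,S}
A -> hit
R -> hit
B -> hit
X -> fault, evict S, frames {A,R,B,X}
Page faults: 5.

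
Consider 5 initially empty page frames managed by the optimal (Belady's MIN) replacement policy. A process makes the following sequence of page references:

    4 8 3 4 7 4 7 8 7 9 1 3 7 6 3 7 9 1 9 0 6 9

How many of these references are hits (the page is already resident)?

4 → fault, frames [4]
8 → fault, frames [4, 8]
3 → fault, frames [4, 8, 3]
4 → hit
7 → fault, frames [4, 8, 3, 7]
4 → hit
7 → hit
8 → hit
7 → hit
9 → fault, frames [4, 8, 3, 7, 9]
1 → fault, evict 8, frames [4, 3, 7, 9, 1]
3 → hit
7 → hit
6 → fault, evict 4, frames [3, 7, 9, 1, 6]
3 → hit
7 → hit
9 → hit
1 → hit
9 → hit
0 → fault, evict 1, frames [3, 7, 9, 6, 0]
6 → hit
9 → hit
Hits: 14.

14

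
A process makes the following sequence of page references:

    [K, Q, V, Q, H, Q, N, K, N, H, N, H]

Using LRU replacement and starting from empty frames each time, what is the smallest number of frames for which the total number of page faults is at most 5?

f=1: 12 faults
f=2: 7 faults
f=3: 7 faults
f=4: 6 faults
f=5: 5 faults
Smallest f with faults ≤ 5 is 5.

5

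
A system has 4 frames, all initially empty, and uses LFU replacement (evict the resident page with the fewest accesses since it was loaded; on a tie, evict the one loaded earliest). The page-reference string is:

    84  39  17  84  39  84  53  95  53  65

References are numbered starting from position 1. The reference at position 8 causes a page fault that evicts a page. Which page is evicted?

17

pos 1: 84: fault, frames {84}
pos 2: 39: fault, frames {84,39}
pos 3: 17: fault, frames {84,39,17}
pos 4: 84: hit
pos 5: 39: hit
pos 6: 84: hit
pos 7: 53: fault, frames {84,39,17,53}
pos 8: 95: fault, evict 17, frames {84,39,53,95}
At position 8, page 17 is evicted.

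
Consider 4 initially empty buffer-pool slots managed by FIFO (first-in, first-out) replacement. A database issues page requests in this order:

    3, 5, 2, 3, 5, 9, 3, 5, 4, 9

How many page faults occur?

3: miss, frames [3]
5: miss, frames [3, 5]
2: miss, frames [3, 5, 2]
3: hit
5: hit
9: miss, frames [3, 5, 2, 9]
3: hit
5: hit
4: miss, evict 3, frames [5, 2, 9, 4]
9: hit
Page faults: 5.

5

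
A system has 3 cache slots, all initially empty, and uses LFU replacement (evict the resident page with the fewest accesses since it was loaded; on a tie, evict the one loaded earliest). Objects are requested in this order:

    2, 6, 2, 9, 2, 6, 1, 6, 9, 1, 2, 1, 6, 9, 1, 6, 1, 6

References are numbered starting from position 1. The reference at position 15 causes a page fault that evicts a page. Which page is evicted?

9

pos 1: 2 → miss, frames (2)
pos 2: 6 → miss, frames (2 6)
pos 3: 2 → hit
pos 4: 9 → miss, frames (2 6 9)
pos 5: 2 → hit
pos 6: 6 → hit
pos 7: 1 → miss, evict 9, frames (2 6 1)
pos 8: 6 → hit
pos 9: 9 → miss, evict 1, frames (2 6 9)
pos 10: 1 → miss, evict 9, frames (2 6 1)
pos 11: 2 → hit
pos 12: 1 → hit
pos 13: 6 → hit
pos 14: 9 → miss, evict 1, frames (2 6 9)
pos 15: 1 → miss, evict 9, frames (2 6 1)
At position 15, page 9 is evicted.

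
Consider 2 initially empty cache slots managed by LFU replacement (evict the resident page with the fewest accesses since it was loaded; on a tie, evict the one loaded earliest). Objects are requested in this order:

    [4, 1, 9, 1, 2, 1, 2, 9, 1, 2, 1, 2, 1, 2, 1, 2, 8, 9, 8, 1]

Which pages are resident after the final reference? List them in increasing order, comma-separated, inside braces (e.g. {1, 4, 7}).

{1, 8}

4 -> miss, frames {4}
1 -> miss, frames {4,1}
9 -> miss, evict 4, frames {1,9}
1 -> hit
2 -> miss, evict 9, frames {1,2}
1 -> hit
2 -> hit
9 -> miss, evict 2, frames {1,9}
1 -> hit
2 -> miss, evict 9, frames {1,2}
1 -> hit
2 -> hit
1 -> hit
2 -> hit
1 -> hit
2 -> hit
8 -> miss, evict 2, frames {1,8}
9 -> miss, evict 8, frames {1,9}
8 -> miss, evict 9, frames {1,8}
1 -> hit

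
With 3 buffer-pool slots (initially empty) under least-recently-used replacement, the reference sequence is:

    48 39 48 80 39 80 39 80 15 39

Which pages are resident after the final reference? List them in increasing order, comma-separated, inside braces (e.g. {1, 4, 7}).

{15, 39, 80}

48: miss, frames {48}
39: miss, frames {48,39}
48: hit
80: miss, frames {39,48,80}
39: hit
80: hit
39: hit
80: hit
15: miss, evict 48, frames {39,80,15}
39: hit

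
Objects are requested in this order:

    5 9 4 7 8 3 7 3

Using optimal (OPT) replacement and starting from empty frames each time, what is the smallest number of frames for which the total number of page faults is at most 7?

2

f=1: 8 faults
f=2: 6 faults
f=3: 6 faults
f=4: 6 faults
f=5: 6 faults
f=6: 6 faults
Smallest f with faults ≤ 7 is 2.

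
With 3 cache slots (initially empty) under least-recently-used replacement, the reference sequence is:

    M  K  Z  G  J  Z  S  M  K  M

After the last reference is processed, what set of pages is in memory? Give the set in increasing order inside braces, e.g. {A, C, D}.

M → fault, frames [M]
K → fault, frames [M, K]
Z → fault, frames [M, K, Z]
G → fault, evict M, frames [K, Z, G]
J → fault, evict K, frames [Z, G, J]
Z → hit
S → fault, evict G, frames [J, Z, S]
M → fault, evict J, frames [Z, S, M]
K → fault, evict Z, frames [S, M, K]
M → hit

{K, M, S}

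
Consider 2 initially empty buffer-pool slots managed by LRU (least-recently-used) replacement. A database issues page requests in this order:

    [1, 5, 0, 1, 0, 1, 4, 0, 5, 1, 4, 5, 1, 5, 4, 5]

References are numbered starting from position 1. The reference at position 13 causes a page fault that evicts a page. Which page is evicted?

4

pos 1: 1 -> fault, frames [1]
pos 2: 5 -> fault, frames [1, 5]
pos 3: 0 -> fault, evict 1, frames [5, 0]
pos 4: 1 -> fault, evict 5, frames [0, 1]
pos 5: 0 -> hit
pos 6: 1 -> hit
pos 7: 4 -> fault, evict 0, frames [1, 4]
pos 8: 0 -> fault, evict 1, frames [4, 0]
pos 9: 5 -> fault, evict 4, frames [0, 5]
pos 10: 1 -> fault, evict 0, frames [5, 1]
pos 11: 4 -> fault, evict 5, frames [1, 4]
pos 12: 5 -> fault, evict 1, frames [4, 5]
pos 13: 1 -> fault, evict 4, frames [5, 1]
At position 13, page 4 is evicted.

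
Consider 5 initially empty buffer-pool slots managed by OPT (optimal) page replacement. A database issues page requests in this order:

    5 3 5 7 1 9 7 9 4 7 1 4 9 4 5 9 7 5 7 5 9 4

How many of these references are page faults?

6

5 -> miss, frames (5)
3 -> miss, frames (5 3)
5 -> hit
7 -> miss, frames (5 3 7)
1 -> miss, frames (5 3 7 1)
9 -> miss, frames (5 3 7 1 9)
7 -> hit
9 -> hit
4 -> miss, evict 3, frames (5 7 1 9 4)
7 -> hit
1 -> hit
4 -> hit
9 -> hit
4 -> hit
5 -> hit
9 -> hit
7 -> hit
5 -> hit
7 -> hit
5 -> hit
9 -> hit
4 -> hit
Page faults: 6.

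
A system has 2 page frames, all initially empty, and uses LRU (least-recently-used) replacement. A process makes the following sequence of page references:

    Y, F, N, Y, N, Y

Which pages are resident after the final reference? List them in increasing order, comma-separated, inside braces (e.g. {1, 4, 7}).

Y -> fault, frames [Y]
F -> fault, frames [Y, F]
N -> fault, evict Y, frames [F, N]
Y -> fault, evict F, frames [N, Y]
N -> hit
Y -> hit

{N, Y}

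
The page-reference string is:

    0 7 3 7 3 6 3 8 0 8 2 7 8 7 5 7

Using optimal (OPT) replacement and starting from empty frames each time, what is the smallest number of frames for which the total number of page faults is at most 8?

3

f=1: 16 faults
f=2: 9 faults
f=3: 8 faults
f=4: 7 faults
f=5: 7 faults
f=6: 7 faults
f=7: 7 faults
Smallest f with faults ≤ 8 is 3.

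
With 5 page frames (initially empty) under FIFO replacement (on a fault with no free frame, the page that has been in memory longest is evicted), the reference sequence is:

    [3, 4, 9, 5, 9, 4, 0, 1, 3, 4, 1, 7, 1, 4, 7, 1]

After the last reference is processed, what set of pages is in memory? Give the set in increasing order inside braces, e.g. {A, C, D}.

3 → fault, frames [3]
4 → fault, frames [3, 4]
9 → fault, frames [3, 4, 9]
5 → fault, frames [3, 4, 9, 5]
9 → hit
4 → hit
0 → fault, frames [3, 4, 9, 5, 0]
1 → fault, evict 3, frames [4, 9, 5, 0, 1]
3 → fault, evict 4, frames [9, 5, 0, 1, 3]
4 → fault, evict 9, frames [5, 0, 1, 3, 4]
1 → hit
7 → fault, evict 5, frames [0, 1, 3, 4, 7]
1 → hit
4 → hit
7 → hit
1 → hit

{0, 1, 3, 4, 7}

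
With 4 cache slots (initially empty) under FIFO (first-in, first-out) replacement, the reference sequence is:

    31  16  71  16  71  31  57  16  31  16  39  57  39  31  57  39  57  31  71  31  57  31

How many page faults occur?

6

31: fault, frames [31]
16: fault, frames [31, 16]
71: fault, frames [31, 16, 71]
16: hit
71: hit
31: hit
57: fault, frames [31, 16, 71, 57]
16: hit
31: hit
16: hit
39: fault, evict 31, frames [16, 71, 57, 39]
57: hit
39: hit
31: fault, evict 16, frames [71, 57, 39, 31]
57: hit
39: hit
57: hit
31: hit
71: hit
31: hit
57: hit
31: hit
Page faults: 6.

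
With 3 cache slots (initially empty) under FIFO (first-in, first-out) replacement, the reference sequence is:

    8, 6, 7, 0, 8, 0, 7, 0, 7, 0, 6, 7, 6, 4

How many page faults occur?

8

8 -> miss, frames [8]
6 -> miss, frames [8, 6]
7 -> miss, frames [8, 6, 7]
0 -> miss, evict 8, frames [6, 7, 0]
8 -> miss, evict 6, frames [7, 0, 8]
0 -> hit
7 -> hit
0 -> hit
7 -> hit
0 -> hit
6 -> miss, evict 7, frames [0, 8, 6]
7 -> miss, evict 0, frames [8, 6, 7]
6 -> hit
4 -> miss, evict 8, frames [6, 7, 4]
Page faults: 8.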